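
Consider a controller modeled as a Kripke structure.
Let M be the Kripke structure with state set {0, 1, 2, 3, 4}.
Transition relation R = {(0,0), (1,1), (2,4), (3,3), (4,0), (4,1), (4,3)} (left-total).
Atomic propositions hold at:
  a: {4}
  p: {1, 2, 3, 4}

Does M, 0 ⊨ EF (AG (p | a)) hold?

Sat(p | a) = {1, 2, 3, 4}
AG (p | a): greatest fixpoint, start Z0 = {1, 2, 3, 4}, keep only states in Sat with every successor in Z. Z1 = {1, 2, 3}; Z2 = {1, 3}; fixed.
Sat(AG (p | a)) = {1, 3}
EF (AG (p | a)): least fixpoint, start Z0 = {1, 3}, add states with some successor in Z. Z1 = {1, 3, 4}; Z2 = {1, 2, 3, 4}; fixed.
Sat(EF (AG (p | a))) = {1, 2, 3, 4}
0 ∉ Sat(EF (AG (p | a))) = {1, 2, 3, 4}, so the formula does not hold at 0.

No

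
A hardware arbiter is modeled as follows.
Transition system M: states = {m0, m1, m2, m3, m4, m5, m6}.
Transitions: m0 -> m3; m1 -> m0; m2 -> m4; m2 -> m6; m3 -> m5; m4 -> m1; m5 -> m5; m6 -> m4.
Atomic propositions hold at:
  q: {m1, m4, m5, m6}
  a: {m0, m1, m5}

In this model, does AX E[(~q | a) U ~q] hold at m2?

Sat(~q) = {m0, m2, m3}
Sat(~q | a) = {m0, m1, m2, m3, m5}
E[(~q | a) U ~q]: least fixpoint, start Z0 = Sat(~q) = {m0, m2, m3}, add states in Sat(~q | a) with some successor in Z. Z1 = {m0, m1, m2, m3}; fixed.
Sat(E[(~q | a) U ~q]) = {m0, m1, m2, m3}
Sat(AX E[(~q | a) U ~q]) = {s : every successor in {m0, m1, m2, m3}} = {m0, m1, m4}
m2 ∉ Sat(AX E[(~q | a) U ~q]) = {m0, m1, m4}, so the formula does not hold at m2.

No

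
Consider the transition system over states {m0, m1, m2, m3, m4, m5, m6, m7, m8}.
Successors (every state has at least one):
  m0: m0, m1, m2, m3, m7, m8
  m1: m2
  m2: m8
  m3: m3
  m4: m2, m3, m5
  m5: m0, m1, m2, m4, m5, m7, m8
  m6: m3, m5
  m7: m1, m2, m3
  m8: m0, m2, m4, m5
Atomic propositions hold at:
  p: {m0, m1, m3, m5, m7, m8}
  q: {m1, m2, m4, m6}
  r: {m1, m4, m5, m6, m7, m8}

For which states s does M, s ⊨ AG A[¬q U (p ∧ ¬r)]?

{m3}

Sat(¬q) = {m0, m3, m5, m7, m8}
Sat(¬r) = {m0, m2, m3}
Sat(p ∧ ¬r) = {m0, m3}
A[¬q U (p ∧ ¬r)]: least fixpoint, start Z0 = Sat((p ∧ ¬r)) = {m0, m3}, add states in Sat(¬q) with every successor in Z. Already a fixed point.
Sat(A[¬q U (p ∧ ¬r)]) = {m0, m3}
AG A[¬q U (p ∧ ¬r)]: greatest fixpoint, start Z0 = {m0, m3}, keep only states in Sat with every successor in Z. Z1 = {m3}; fixed.
Sat(AG A[¬q U (p ∧ ¬r)]) = {m3}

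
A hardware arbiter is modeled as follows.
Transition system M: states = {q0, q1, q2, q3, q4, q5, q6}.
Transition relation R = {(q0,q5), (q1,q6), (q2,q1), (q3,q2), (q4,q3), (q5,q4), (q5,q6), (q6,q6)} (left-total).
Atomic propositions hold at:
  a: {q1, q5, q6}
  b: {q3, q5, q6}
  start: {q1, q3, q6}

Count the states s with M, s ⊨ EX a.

5

Sat(EX a) = {s : some successor in {q1, q5, q6}} = {q0, q1, q2, q5, q6}
|Sat(EX a)| = |{q0, q1, q2, q5, q6}| = 5.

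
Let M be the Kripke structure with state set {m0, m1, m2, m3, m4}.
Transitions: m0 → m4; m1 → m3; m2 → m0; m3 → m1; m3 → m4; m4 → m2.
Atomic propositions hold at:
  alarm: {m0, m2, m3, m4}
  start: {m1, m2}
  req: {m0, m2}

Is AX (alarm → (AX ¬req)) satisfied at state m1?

Yes

Sat(¬req) = {m1, m3, m4}
Sat(AX ¬req) = {s : every successor in {m1, m3, m4}} = {m0, m1, m3}
Sat(alarm → (AX ¬req)) = {m0, m1, m3}
Sat(AX (alarm → (AX ¬req))) = {s : every successor in {m0, m1, m3}} = {m1, m2}
m1 ∈ Sat(AX (alarm → (AX ¬req))) = {m1, m2}, so the formula holds at m1.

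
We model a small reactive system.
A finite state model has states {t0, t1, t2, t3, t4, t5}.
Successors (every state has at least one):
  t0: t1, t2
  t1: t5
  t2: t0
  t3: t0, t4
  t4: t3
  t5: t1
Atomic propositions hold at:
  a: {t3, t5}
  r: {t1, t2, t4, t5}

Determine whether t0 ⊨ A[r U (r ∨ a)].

Sat(r ∨ a) = {t1, t2, t3, t4, t5}
A[r U (r ∨ a)]: least fixpoint, start Z0 = Sat((r ∨ a)) = {t1, t2, t3, t4, t5}, add states in Sat(r) with every successor in Z. Already a fixed point.
Sat(A[r U (r ∨ a)]) = {t1, t2, t3, t4, t5}
t0 ∉ Sat(A[r U (r ∨ a)]) = {t1, t2, t3, t4, t5}, so the formula does not hold at t0.

No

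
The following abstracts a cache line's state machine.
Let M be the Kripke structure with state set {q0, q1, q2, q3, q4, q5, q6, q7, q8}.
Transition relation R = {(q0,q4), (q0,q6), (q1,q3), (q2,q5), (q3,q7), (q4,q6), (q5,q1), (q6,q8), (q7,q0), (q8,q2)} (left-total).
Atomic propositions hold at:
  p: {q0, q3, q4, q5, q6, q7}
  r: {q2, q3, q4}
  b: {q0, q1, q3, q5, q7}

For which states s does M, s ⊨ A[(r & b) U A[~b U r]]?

{q2, q3, q4, q6, q8}

Sat(r & b) = {q3}
Sat(~b) = {q2, q4, q6, q8}
A[~b U r]: least fixpoint, start Z0 = Sat(r) = {q2, q3, q4}, add states in Sat(~b) with every successor in Z. Z1 = {q2, q3, q4, q8}; Z2 = {q2, q3, q4, q6, q8}; fixed.
Sat(A[~b U r]) = {q2, q3, q4, q6, q8}
A[(r & b) U A[~b U r]]: least fixpoint, start Z0 = Sat(A[~b U r]) = {q2, q3, q4, q6, q8}, add states in Sat(r & b) with every successor in Z. Already a fixed point.
Sat(A[(r & b) U A[~b U r]]) = {q2, q3, q4, q6, q8}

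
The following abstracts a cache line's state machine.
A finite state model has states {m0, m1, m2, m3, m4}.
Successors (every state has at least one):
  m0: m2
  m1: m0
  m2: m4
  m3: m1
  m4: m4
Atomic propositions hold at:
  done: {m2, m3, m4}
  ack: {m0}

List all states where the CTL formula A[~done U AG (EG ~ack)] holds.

{m0, m1, m2, m4}

Sat(~done) = {m0, m1}
Sat(~ack) = {m1, m2, m3, m4}
EG ~ack: greatest fixpoint, start Z0 = {m1, m2, m3, m4}, keep only states in Sat with some successor in Z. Z1 = {m2, m3, m4}; Z2 = {m2, m4}; fixed.
Sat(EG ~ack) = {m2, m4}
AG (EG ~ack): greatest fixpoint, start Z0 = {m2, m4}, keep only states in Sat with every successor in Z. Already a fixed point.
Sat(AG (EG ~ack)) = {m2, m4}
A[~done U AG (EG ~ack)]: least fixpoint, start Z0 = Sat(AG (EG ~ack)) = {m2, m4}, add states in Sat(~done) with every successor in Z. Z1 = {m0, m2, m4}; Z2 = {m0, m1, m2, m4}; fixed.
Sat(A[~done U AG (EG ~ack)]) = {m0, m1, m2, m4}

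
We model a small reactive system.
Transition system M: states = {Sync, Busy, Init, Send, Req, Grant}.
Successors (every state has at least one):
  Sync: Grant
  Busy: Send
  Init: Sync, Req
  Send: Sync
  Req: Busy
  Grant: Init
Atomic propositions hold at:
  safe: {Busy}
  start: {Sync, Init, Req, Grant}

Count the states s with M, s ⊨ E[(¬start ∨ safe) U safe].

1

Sat(¬start) = {Busy, Send}
Sat(¬start ∨ safe) = {Busy, Send}
E[(¬start ∨ safe) U safe]: least fixpoint, start Z0 = Sat(safe) = {Busy}, add states in Sat(¬start ∨ safe) with some successor in Z. Already a fixed point.
Sat(E[(¬start ∨ safe) U safe]) = {Busy}
|Sat(E[(¬start ∨ safe) U safe])| = |{Busy}| = 1.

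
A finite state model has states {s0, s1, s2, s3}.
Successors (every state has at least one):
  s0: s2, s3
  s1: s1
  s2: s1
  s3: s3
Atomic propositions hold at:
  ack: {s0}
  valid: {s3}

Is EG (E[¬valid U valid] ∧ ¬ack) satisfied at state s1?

No

Sat(¬valid) = {s0, s1, s2}
E[¬valid U valid]: least fixpoint, start Z0 = Sat(valid) = {s3}, add states in Sat(¬valid) with some successor in Z. Z1 = {s0, s3}; fixed.
Sat(E[¬valid U valid]) = {s0, s3}
Sat(¬ack) = {s1, s2, s3}
Sat(E[¬valid U valid] ∧ ¬ack) = {s3}
EG (E[¬valid U valid] ∧ ¬ack): greatest fixpoint, start Z0 = {s3}, keep only states in Sat with some successor in Z. Already a fixed point.
Sat(EG (E[¬valid U valid] ∧ ¬ack)) = {s3}
s1 ∉ Sat(EG (E[¬valid U valid] ∧ ¬ack)) = {s3}, so the formula does not hold at s1.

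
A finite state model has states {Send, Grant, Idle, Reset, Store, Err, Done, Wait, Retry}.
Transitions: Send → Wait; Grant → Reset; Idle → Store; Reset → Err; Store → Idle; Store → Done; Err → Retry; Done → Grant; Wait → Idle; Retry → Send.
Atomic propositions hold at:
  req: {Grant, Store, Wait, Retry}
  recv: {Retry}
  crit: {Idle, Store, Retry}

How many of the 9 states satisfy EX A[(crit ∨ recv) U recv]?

Sat(crit ∨ recv) = {Idle, Store, Retry}
A[(crit ∨ recv) U recv]: least fixpoint, start Z0 = Sat(recv) = {Retry}, add states in Sat(crit ∨ recv) with every successor in Z. Already a fixed point.
Sat(A[(crit ∨ recv) U recv]) = {Retry}
Sat(EX A[(crit ∨ recv) U recv]) = {s : some successor in {Retry}} = {Err}
|Sat(EX A[(crit ∨ recv) U recv])| = |{Err}| = 1.

1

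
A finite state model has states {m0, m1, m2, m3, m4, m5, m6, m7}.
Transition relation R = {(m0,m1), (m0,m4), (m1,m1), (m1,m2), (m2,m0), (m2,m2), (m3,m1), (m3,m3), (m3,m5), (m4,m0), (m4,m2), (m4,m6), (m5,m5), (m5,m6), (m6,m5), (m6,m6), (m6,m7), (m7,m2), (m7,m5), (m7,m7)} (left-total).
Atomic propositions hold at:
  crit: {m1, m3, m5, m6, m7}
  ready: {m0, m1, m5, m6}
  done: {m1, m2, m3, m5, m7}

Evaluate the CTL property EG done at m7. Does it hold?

EG done: greatest fixpoint, start Z0 = {m1, m2, m3, m5, m7}, keep only states in Sat with some successor in Z. Already a fixed point.
Sat(EG done) = {m1, m2, m3, m5, m7}
m7 ∈ Sat(EG done) = {m1, m2, m3, m5, m7}, so the formula holds at m7.

Yes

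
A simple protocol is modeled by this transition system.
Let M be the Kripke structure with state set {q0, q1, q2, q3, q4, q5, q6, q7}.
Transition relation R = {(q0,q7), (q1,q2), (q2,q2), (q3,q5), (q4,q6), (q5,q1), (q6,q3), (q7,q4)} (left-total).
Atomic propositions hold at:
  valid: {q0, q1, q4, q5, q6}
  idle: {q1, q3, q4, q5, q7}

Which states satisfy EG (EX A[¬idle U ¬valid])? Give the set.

{q1, q2}

Sat(¬idle) = {q0, q2, q6}
Sat(¬valid) = {q2, q3, q7}
A[¬idle U ¬valid]: least fixpoint, start Z0 = Sat(¬valid) = {q2, q3, q7}, add states in Sat(¬idle) with every successor in Z. Z1 = {q0, q2, q3, q6, q7}; fixed.
Sat(A[¬idle U ¬valid]) = {q0, q2, q3, q6, q7}
Sat(EX A[¬idle U ¬valid]) = {s : some successor in {q0, q2, q3, q6, q7}} = {q0, q1, q2, q4, q6}
EG (EX A[¬idle U ¬valid]): greatest fixpoint, start Z0 = {q0, q1, q2, q4, q6}, keep only states in Sat with some successor in Z. Z1 = {q1, q2, q4}; Z2 = {q1, q2}; fixed.
Sat(EG (EX A[¬idle U ¬valid])) = {q1, q2}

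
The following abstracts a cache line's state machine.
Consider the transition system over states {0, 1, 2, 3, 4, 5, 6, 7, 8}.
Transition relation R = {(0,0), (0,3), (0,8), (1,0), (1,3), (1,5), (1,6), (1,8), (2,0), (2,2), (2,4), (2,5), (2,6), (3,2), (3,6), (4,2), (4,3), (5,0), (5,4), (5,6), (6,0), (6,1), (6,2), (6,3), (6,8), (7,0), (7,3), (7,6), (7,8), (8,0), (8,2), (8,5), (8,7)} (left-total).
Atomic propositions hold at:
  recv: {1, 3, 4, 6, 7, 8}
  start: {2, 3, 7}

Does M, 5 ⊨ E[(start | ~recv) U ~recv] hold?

Yes

Sat(~recv) = {0, 2, 5}
Sat(start | ~recv) = {0, 2, 3, 5, 7}
E[(start | ~recv) U ~recv]: least fixpoint, start Z0 = Sat(~recv) = {0, 2, 5}, add states in Sat(start | ~recv) with some successor in Z. Z1 = {0, 2, 3, 5, 7}; fixed.
Sat(E[(start | ~recv) U ~recv]) = {0, 2, 3, 5, 7}
5 ∈ Sat(E[(start | ~recv) U ~recv]) = {0, 2, 3, 5, 7}, so the formula holds at 5.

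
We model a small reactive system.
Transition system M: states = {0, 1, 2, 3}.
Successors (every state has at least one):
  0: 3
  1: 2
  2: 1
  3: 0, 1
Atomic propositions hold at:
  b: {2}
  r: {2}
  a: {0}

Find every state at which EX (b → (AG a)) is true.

AG a: greatest fixpoint, start Z0 = {0}, keep only states in Sat with every successor in Z. Z1 = ∅; fixed.
Sat(AG a) = ∅
Sat(b → (AG a)) = {0, 1, 3}
Sat(EX (b → (AG a))) = {s : some successor in {0, 1, 3}} = {0, 2, 3}

{0, 2, 3}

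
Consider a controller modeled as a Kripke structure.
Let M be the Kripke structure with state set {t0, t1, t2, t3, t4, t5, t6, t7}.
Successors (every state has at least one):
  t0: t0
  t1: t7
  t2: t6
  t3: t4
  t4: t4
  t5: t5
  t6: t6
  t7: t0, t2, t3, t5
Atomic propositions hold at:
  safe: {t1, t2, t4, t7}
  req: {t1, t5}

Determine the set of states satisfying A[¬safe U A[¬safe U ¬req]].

Sat(¬safe) = {t0, t3, t5, t6}
Sat(¬req) = {t0, t2, t3, t4, t6, t7}
A[¬safe U ¬req]: least fixpoint, start Z0 = Sat(¬req) = {t0, t2, t3, t4, t6, t7}, add states in Sat(¬safe) with every successor in Z. Already a fixed point.
Sat(A[¬safe U ¬req]) = {t0, t2, t3, t4, t6, t7}
A[¬safe U A[¬safe U ¬req]]: least fixpoint, start Z0 = Sat(A[¬safe U ¬req]) = {t0, t2, t3, t4, t6, t7}, add states in Sat(¬safe) with every successor in Z. Already a fixed point.
Sat(A[¬safe U A[¬safe U ¬req]]) = {t0, t2, t3, t4, t6, t7}

{t0, t2, t3, t4, t6, t7}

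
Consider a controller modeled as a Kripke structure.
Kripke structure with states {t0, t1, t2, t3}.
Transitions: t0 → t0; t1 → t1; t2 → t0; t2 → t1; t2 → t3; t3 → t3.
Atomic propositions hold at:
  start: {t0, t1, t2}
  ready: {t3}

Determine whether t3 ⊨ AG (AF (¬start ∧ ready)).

Sat(¬start) = {t3}
Sat(¬start ∧ ready) = {t3}
AF (¬start ∧ ready): least fixpoint, start Z0 = {t3}, add states with every successor in Z. Already a fixed point.
Sat(AF (¬start ∧ ready)) = {t3}
AG (AF (¬start ∧ ready)): greatest fixpoint, start Z0 = {t3}, keep only states in Sat with every successor in Z. Already a fixed point.
Sat(AG (AF (¬start ∧ ready))) = {t3}
t3 ∈ Sat(AG (AF (¬start ∧ ready))) = {t3}, so the formula holds at t3.

Yes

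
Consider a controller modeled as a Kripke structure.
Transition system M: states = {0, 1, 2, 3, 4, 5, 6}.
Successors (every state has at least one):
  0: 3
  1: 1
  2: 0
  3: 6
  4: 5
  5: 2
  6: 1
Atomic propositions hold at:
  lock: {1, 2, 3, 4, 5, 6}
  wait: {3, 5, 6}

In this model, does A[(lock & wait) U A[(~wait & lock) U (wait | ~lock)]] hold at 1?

Sat(lock & wait) = {3, 5, 6}
Sat(~wait) = {0, 1, 2, 4}
Sat(~wait & lock) = {1, 2, 4}
Sat(~lock) = {0}
Sat(wait | ~lock) = {0, 3, 5, 6}
A[(~wait & lock) U (wait | ~lock)]: least fixpoint, start Z0 = Sat((wait | ~lock)) = {0, 3, 5, 6}, add states in Sat(~wait & lock) with every successor in Z. Z1 = {0, 2, 3, 4, 5, 6}; fixed.
Sat(A[(~wait & lock) U (wait | ~lock)]) = {0, 2, 3, 4, 5, 6}
A[(lock & wait) U A[(~wait & lock) U (wait | ~lock)]]: least fixpoint, start Z0 = Sat(A[(~wait & lock) U (wait | ~lock)]) = {0, 2, 3, 4, 5, 6}, add states in Sat(lock & wait) with every successor in Z. Already a fixed point.
Sat(A[(lock & wait) U A[(~wait & lock) U (wait | ~lock)]]) = {0, 2, 3, 4, 5, 6}
1 ∉ Sat(A[(lock & wait) U A[(~wait & lock) U (wait | ~lock)]]) = {0, 2, 3, 4, 5, 6}, so the formula does not hold at 1.

No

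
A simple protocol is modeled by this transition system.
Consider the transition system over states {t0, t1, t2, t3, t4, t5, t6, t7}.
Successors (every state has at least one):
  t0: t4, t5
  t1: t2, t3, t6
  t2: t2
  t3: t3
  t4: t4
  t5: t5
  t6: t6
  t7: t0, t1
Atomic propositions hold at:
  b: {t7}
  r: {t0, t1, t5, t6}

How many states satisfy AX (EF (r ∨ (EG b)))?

EG b: greatest fixpoint, start Z0 = {t7}, keep only states in Sat with some successor in Z. Z1 = ∅; fixed.
Sat(EG b) = ∅
Sat(r ∨ (EG b)) = {t0, t1, t5, t6}
EF (r ∨ (EG b)): least fixpoint, start Z0 = {t0, t1, t5, t6}, add states with some successor in Z. Z1 = {t0, t1, t5, t6, t7}; fixed.
Sat(EF (r ∨ (EG b))) = {t0, t1, t5, t6, t7}
Sat(AX (EF (r ∨ (EG b)))) = {s : every successor in {t0, t1, t5, t6, t7}} = {t5, t6, t7}
|Sat(AX (EF (r ∨ (EG b))))| = |{t5, t6, t7}| = 3.

3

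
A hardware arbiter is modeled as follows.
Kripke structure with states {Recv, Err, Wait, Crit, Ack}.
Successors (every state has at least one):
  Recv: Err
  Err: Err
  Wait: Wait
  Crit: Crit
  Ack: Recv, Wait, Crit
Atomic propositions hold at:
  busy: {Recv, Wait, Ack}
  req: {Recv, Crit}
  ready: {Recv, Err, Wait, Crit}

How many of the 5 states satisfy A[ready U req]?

2

A[ready U req]: least fixpoint, start Z0 = Sat(req) = {Recv, Crit}, add states in Sat(ready) with every successor in Z. Already a fixed point.
Sat(A[ready U req]) = {Recv, Crit}
|Sat(A[ready U req])| = |{Recv, Crit}| = 2.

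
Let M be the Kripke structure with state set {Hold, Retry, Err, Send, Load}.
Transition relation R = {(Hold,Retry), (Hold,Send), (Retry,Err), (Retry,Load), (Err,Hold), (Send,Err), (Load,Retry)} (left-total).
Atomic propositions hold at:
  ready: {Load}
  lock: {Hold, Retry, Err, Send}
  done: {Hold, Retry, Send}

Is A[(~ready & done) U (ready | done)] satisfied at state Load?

Sat(~ready) = {Hold, Retry, Err, Send}
Sat(~ready & done) = {Hold, Retry, Send}
Sat(ready | done) = {Hold, Retry, Send, Load}
A[(~ready & done) U (ready | done)]: least fixpoint, start Z0 = Sat((ready | done)) = {Hold, Retry, Send, Load}, add states in Sat(~ready & done) with every successor in Z. Already a fixed point.
Sat(A[(~ready & done) U (ready | done)]) = {Hold, Retry, Send, Load}
Load ∈ Sat(A[(~ready & done) U (ready | done)]) = {Hold, Retry, Send, Load}, so the formula holds at Load.

Yes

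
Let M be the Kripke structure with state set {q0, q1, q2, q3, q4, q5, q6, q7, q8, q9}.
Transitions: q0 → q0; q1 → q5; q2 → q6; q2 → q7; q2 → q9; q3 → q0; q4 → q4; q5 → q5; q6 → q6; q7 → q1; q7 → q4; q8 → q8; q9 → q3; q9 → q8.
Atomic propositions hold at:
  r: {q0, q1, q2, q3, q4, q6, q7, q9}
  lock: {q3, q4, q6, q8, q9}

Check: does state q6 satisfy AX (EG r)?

Yes

EG r: greatest fixpoint, start Z0 = {q0, q1, q2, q3, q4, q6, q7, q9}, keep only states in Sat with some successor in Z. Z1 = {q0, q2, q3, q4, q6, q7, q9}; fixed.
Sat(EG r) = {q0, q2, q3, q4, q6, q7, q9}
Sat(AX (EG r)) = {s : every successor in {q0, q2, q3, q4, q6, q7, q9}} = {q0, q2, q3, q4, q6}
q6 ∈ Sat(AX (EG r)) = {q0, q2, q3, q4, q6}, so the formula holds at q6.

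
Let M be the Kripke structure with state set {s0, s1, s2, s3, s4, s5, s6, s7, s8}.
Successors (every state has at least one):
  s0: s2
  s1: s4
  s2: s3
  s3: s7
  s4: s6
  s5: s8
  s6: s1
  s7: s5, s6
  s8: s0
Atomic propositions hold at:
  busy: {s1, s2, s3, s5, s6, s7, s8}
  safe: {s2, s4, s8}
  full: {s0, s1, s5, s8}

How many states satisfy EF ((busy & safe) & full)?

Sat(busy & safe) = {s2, s8}
Sat((busy & safe) & full) = {s8}
EF ((busy & safe) & full): least fixpoint, start Z0 = {s8}, add states with some successor in Z. Z1 = {s5, s8}; Z2 = {s5, s7, s8}; Z3 = {s3, s5, s7, s8}; Z4 = {s2, s3, s5, s7, s8}; Z5 = {s0, s2, s3, s5, s7, s8}; fixed.
Sat(EF ((busy & safe) & full)) = {s0, s2, s3, s5, s7, s8}
|Sat(EF ((busy & safe) & full))| = |{s0, s2, s3, s5, s7, s8}| = 6.

6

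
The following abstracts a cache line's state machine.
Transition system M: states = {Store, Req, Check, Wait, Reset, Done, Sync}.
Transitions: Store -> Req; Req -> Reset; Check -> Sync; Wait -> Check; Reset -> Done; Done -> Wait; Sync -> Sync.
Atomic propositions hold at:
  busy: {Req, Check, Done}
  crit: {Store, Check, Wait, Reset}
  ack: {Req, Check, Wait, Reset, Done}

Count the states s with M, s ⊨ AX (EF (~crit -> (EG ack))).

Sat(~crit) = {Req, Done, Sync}
EG ack: greatest fixpoint, start Z0 = {Req, Check, Wait, Reset, Done}, keep only states in Sat with some successor in Z. Z1 = {Req, Wait, Reset, Done}; Z2 = {Req, Reset, Done}; Z3 = {Req, Reset}; Z4 = {Req}; Z5 = ∅; fixed.
Sat(EG ack) = ∅
Sat(~crit -> (EG ack)) = {Store, Check, Wait, Reset}
EF (~crit -> (EG ack)): least fixpoint, start Z0 = {Store, Check, Wait, Reset}, add states with some successor in Z. Z1 = {Store, Req, Check, Wait, Reset, Done}; fixed.
Sat(EF (~crit -> (EG ack))) = {Store, Req, Check, Wait, Reset, Done}
Sat(AX (EF (~crit -> (EG ack)))) = {s : every successor in {Store, Req, Check, Wait, Reset, Done}} = {Store, Req, Wait, Reset, Done}
|Sat(AX (EF (~crit -> (EG ack))))| = |{Store, Req, Wait, Reset, Done}| = 5.

5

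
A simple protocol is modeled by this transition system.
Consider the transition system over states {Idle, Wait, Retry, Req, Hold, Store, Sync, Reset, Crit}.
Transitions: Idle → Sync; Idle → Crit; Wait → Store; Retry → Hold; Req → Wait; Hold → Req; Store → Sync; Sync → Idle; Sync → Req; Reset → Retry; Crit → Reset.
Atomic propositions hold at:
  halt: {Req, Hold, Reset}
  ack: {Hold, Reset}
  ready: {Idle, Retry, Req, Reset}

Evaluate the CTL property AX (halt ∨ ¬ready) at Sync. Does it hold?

No

Sat(¬ready) = {Wait, Hold, Store, Sync, Crit}
Sat(halt ∨ ¬ready) = {Wait, Req, Hold, Store, Sync, Reset, Crit}
Sat(AX (halt ∨ ¬ready)) = {s : every successor in {Wait, Req, Hold, Store, Sync, Reset, Crit}} = {Idle, Wait, Retry, Req, Hold, Store, Crit}
Sync ∉ Sat(AX (halt ∨ ¬ready)) = {Idle, Wait, Retry, Req, Hold, Store, Crit}, so the formula does not hold at Sync.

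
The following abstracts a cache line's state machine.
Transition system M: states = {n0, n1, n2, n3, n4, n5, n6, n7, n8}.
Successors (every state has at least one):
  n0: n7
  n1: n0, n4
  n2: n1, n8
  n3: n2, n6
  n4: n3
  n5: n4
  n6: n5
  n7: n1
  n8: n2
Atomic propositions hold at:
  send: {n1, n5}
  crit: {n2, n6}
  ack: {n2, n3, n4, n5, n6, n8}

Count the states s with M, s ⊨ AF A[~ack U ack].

Sat(~ack) = {n0, n1, n7}
A[~ack U ack]: least fixpoint, start Z0 = Sat(ack) = {n2, n3, n4, n5, n6, n8}, add states in Sat(~ack) with every successor in Z. Already a fixed point.
Sat(A[~ack U ack]) = {n2, n3, n4, n5, n6, n8}
AF A[~ack U ack]: least fixpoint, start Z0 = {n2, n3, n4, n5, n6, n8}, add states with every successor in Z. Already a fixed point.
Sat(AF A[~ack U ack]) = {n2, n3, n4, n5, n6, n8}
|Sat(AF A[~ack U ack])| = |{n2, n3, n4, n5, n6, n8}| = 6.

6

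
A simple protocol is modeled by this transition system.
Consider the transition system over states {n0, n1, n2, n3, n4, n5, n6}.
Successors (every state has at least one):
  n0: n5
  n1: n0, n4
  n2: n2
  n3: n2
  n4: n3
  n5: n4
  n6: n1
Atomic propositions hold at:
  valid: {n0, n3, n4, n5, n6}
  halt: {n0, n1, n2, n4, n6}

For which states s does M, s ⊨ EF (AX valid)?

{n0, n1, n4, n5, n6}

Sat(AX valid) = {s : every successor in {n0, n3, n4, n5, n6}} = {n0, n1, n4, n5}
EF (AX valid): least fixpoint, start Z0 = {n0, n1, n4, n5}, add states with some successor in Z. Z1 = {n0, n1, n4, n5, n6}; fixed.
Sat(EF (AX valid)) = {n0, n1, n4, n5, n6}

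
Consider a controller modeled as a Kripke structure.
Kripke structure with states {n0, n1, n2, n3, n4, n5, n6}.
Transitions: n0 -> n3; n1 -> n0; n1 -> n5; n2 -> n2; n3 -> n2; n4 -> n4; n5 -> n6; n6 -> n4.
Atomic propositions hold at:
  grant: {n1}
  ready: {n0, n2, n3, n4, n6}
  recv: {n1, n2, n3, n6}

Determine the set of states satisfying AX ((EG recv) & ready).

EG recv: greatest fixpoint, start Z0 = {n1, n2, n3, n6}, keep only states in Sat with some successor in Z. Z1 = {n2, n3}; fixed.
Sat(EG recv) = {n2, n3}
Sat((EG recv) & ready) = {n2, n3}
Sat(AX ((EG recv) & ready)) = {s : every successor in {n2, n3}} = {n0, n2, n3}

{n0, n2, n3}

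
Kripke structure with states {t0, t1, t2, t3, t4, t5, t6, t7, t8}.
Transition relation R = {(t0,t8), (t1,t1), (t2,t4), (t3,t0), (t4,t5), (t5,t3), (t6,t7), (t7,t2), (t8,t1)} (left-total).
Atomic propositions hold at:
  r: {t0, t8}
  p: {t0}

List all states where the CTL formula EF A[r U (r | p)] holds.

Sat(r | p) = {t0, t8}
A[r U (r | p)]: least fixpoint, start Z0 = Sat((r | p)) = {t0, t8}, add states in Sat(r) with every successor in Z. Already a fixed point.
Sat(A[r U (r | p)]) = {t0, t8}
EF A[r U (r | p)]: least fixpoint, start Z0 = {t0, t8}, add states with some successor in Z. Z1 = {t0, t3, t8}; Z2 = {t0, t3, t5, t8}; Z3 = {t0, t3, t4, t5, t8}; Z4 = {t0, t2, t3, t4, t5, t8}; Z5 = {t0, t2, t3, t4, t5, t7, t8}; Z6 = {t0, t2, t3, t4, t5, t6, t7, t8}; fixed.
Sat(EF A[r U (r | p)]) = {t0, t2, t3, t4, t5, t6, t7, t8}

{t0, t2, t3, t4, t5, t6, t7, t8}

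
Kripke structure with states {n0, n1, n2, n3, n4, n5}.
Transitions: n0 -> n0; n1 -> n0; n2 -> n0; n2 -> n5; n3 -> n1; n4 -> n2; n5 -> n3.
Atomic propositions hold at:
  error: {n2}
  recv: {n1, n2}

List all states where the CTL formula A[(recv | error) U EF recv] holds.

{n1, n2, n3, n4, n5}

Sat(recv | error) = {n1, n2}
EF recv: least fixpoint, start Z0 = {n1, n2}, add states with some successor in Z. Z1 = {n1, n2, n3, n4}; Z2 = {n1, n2, n3, n4, n5}; fixed.
Sat(EF recv) = {n1, n2, n3, n4, n5}
A[(recv | error) U EF recv]: least fixpoint, start Z0 = Sat(EF recv) = {n1, n2, n3, n4, n5}, add states in Sat(recv | error) with every successor in Z. Already a fixed point.
Sat(A[(recv | error) U EF recv]) = {n1, n2, n3, n4, n5}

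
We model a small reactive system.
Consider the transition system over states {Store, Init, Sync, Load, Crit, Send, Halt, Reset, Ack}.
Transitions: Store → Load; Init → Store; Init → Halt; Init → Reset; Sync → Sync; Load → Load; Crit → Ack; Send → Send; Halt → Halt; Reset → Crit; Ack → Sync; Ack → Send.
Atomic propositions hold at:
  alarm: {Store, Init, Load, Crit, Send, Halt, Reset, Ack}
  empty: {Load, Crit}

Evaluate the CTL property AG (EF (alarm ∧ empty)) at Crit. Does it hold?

Sat(alarm ∧ empty) = {Load, Crit}
EF (alarm ∧ empty): least fixpoint, start Z0 = {Load, Crit}, add states with some successor in Z. Z1 = {Store, Load, Crit, Reset}; Z2 = {Store, Init, Load, Crit, Reset}; fixed.
Sat(EF (alarm ∧ empty)) = {Store, Init, Load, Crit, Reset}
AG (EF (alarm ∧ empty)): greatest fixpoint, start Z0 = {Store, Init, Load, Crit, Reset}, keep only states in Sat with every successor in Z. Z1 = {Store, Load, Reset}; Z2 = {Store, Load}; fixed.
Sat(AG (EF (alarm ∧ empty))) = {Store, Load}
Crit ∉ Sat(AG (EF (alarm ∧ empty))) = {Store, Load}, so the formula does not hold at Crit.

No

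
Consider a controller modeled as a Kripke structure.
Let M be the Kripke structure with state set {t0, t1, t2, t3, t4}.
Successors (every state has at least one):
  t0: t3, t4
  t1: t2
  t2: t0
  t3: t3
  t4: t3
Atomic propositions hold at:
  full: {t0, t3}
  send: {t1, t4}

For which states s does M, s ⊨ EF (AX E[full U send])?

{t1, t2}

E[full U send]: least fixpoint, start Z0 = Sat(send) = {t1, t4}, add states in Sat(full) with some successor in Z. Z1 = {t0, t1, t4}; fixed.
Sat(E[full U send]) = {t0, t1, t4}
Sat(AX E[full U send]) = {s : every successor in {t0, t1, t4}} = {t2}
EF (AX E[full U send]): least fixpoint, start Z0 = {t2}, add states with some successor in Z. Z1 = {t1, t2}; fixed.
Sat(EF (AX E[full U send])) = {t1, t2}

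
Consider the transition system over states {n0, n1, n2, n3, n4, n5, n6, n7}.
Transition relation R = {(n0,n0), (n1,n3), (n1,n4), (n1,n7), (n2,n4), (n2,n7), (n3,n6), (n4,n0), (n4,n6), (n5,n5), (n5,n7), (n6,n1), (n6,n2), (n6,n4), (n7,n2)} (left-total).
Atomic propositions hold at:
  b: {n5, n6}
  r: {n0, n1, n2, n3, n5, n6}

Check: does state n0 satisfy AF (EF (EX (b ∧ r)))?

No

Sat(b ∧ r) = {n5, n6}
Sat(EX (b ∧ r)) = {s : some successor in {n5, n6}} = {n3, n4, n5}
EF (EX (b ∧ r)): least fixpoint, start Z0 = {n3, n4, n5}, add states with some successor in Z. Z1 = {n1, n2, n3, n4, n5, n6}; Z2 = {n1, n2, n3, n4, n5, n6, n7}; fixed.
Sat(EF (EX (b ∧ r))) = {n1, n2, n3, n4, n5, n6, n7}
AF (EF (EX (b ∧ r))): least fixpoint, start Z0 = {n1, n2, n3, n4, n5, n6, n7}, add states with every successor in Z. Already a fixed point.
Sat(AF (EF (EX (b ∧ r)))) = {n1, n2, n3, n4, n5, n6, n7}
n0 ∉ Sat(AF (EF (EX (b ∧ r)))) = {n1, n2, n3, n4, n5, n6, n7}, so the formula does not hold at n0.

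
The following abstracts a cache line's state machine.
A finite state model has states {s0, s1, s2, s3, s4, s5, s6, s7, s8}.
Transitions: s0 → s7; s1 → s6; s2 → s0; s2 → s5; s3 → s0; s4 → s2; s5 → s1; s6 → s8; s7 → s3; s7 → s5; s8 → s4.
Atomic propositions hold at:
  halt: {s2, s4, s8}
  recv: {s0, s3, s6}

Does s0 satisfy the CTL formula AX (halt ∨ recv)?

Sat(halt ∨ recv) = {s0, s2, s3, s4, s6, s8}
Sat(AX (halt ∨ recv)) = {s : every successor in {s0, s2, s3, s4, s6, s8}} = {s1, s3, s4, s6, s8}
s0 ∉ Sat(AX (halt ∨ recv)) = {s1, s3, s4, s6, s8}, so the formula does not hold at s0.

No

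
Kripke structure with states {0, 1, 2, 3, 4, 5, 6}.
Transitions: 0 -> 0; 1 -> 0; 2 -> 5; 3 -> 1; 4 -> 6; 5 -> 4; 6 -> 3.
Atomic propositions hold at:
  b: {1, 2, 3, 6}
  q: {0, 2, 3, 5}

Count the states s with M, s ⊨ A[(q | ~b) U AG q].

1

Sat(~b) = {0, 4, 5}
Sat(q | ~b) = {0, 2, 3, 4, 5}
AG q: greatest fixpoint, start Z0 = {0, 2, 3, 5}, keep only states in Sat with every successor in Z. Z1 = {0, 2}; Z2 = {0}; fixed.
Sat(AG q) = {0}
A[(q | ~b) U AG q]: least fixpoint, start Z0 = Sat(AG q) = {0}, add states in Sat(q | ~b) with every successor in Z. Already a fixed point.
Sat(A[(q | ~b) U AG q]) = {0}
|Sat(A[(q | ~b) U AG q])| = |{0}| = 1.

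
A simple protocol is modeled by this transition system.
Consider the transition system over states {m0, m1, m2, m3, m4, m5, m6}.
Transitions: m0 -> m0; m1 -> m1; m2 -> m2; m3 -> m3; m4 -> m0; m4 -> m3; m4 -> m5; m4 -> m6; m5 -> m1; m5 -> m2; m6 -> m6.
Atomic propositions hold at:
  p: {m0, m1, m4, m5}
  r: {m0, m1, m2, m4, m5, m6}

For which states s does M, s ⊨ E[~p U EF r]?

{m0, m1, m2, m4, m5, m6}

Sat(~p) = {m2, m3, m6}
EF r: least fixpoint, start Z0 = {m0, m1, m2, m4, m5, m6}, add states with some successor in Z. Already a fixed point.
Sat(EF r) = {m0, m1, m2, m4, m5, m6}
E[~p U EF r]: least fixpoint, start Z0 = Sat(EF r) = {m0, m1, m2, m4, m5, m6}, add states in Sat(~p) with some successor in Z. Already a fixed point.
Sat(E[~p U EF r]) = {m0, m1, m2, m4, m5, m6}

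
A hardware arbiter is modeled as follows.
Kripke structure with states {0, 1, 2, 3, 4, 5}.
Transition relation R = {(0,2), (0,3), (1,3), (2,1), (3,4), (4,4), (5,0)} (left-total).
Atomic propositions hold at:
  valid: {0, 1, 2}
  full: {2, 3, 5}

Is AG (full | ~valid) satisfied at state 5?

No

Sat(~valid) = {3, 4, 5}
Sat(full | ~valid) = {2, 3, 4, 5}
AG (full | ~valid): greatest fixpoint, start Z0 = {2, 3, 4, 5}, keep only states in Sat with every successor in Z. Z1 = {3, 4}; fixed.
Sat(AG (full | ~valid)) = {3, 4}
5 ∉ Sat(AG (full | ~valid)) = {3, 4}, so the formula does not hold at 5.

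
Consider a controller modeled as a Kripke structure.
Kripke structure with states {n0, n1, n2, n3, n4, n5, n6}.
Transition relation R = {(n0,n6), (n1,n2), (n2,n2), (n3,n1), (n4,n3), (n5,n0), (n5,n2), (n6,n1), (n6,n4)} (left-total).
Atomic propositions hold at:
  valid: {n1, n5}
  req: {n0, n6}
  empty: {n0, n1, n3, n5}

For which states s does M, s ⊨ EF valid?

{n0, n1, n3, n4, n5, n6}

EF valid: least fixpoint, start Z0 = {n1, n5}, add states with some successor in Z. Z1 = {n1, n3, n5, n6}; Z2 = {n0, n1, n3, n4, n5, n6}; fixed.
Sat(EF valid) = {n0, n1, n3, n4, n5, n6}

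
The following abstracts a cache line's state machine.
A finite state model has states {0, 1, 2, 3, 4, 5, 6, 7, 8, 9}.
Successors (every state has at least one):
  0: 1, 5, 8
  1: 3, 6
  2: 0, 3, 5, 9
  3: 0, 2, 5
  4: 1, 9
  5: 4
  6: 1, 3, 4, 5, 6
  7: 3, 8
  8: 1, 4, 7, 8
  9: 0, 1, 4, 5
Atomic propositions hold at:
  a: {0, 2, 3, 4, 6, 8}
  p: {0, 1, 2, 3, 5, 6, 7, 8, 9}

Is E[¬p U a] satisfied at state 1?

No

Sat(¬p) = {4}
E[¬p U a]: least fixpoint, start Z0 = Sat(a) = {0, 2, 3, 4, 6, 8}, add states in Sat(¬p) with some successor in Z. Already a fixed point.
Sat(E[¬p U a]) = {0, 2, 3, 4, 6, 8}
1 ∉ Sat(E[¬p U a]) = {0, 2, 3, 4, 6, 8}, so the formula does not hold at 1.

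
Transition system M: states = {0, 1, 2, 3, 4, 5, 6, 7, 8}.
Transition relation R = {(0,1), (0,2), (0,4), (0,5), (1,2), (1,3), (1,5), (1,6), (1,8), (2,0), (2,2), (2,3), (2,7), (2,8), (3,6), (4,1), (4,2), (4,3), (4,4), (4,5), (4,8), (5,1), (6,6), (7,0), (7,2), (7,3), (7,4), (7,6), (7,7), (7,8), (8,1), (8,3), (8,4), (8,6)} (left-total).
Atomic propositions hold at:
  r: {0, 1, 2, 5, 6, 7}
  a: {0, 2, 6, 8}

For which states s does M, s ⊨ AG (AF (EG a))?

{3, 6}

EG a: greatest fixpoint, start Z0 = {0, 2, 6, 8}, keep only states in Sat with some successor in Z. Already a fixed point.
Sat(EG a) = {0, 2, 6, 8}
AF (EG a): least fixpoint, start Z0 = {0, 2, 6, 8}, add states with every successor in Z. Z1 = {0, 2, 3, 6, 8}; fixed.
Sat(AF (EG a)) = {0, 2, 3, 6, 8}
AG (AF (EG a)): greatest fixpoint, start Z0 = {0, 2, 3, 6, 8}, keep only states in Sat with every successor in Z. Z1 = {3, 6}; fixed.
Sat(AG (AF (EG a))) = {3, 6}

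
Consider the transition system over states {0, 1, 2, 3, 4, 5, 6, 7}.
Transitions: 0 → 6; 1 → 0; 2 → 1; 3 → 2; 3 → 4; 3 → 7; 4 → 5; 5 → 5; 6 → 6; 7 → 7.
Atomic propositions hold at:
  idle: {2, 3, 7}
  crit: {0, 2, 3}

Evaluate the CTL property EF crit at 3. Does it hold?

Yes

EF crit: least fixpoint, start Z0 = {0, 2, 3}, add states with some successor in Z. Z1 = {0, 1, 2, 3}; fixed.
Sat(EF crit) = {0, 1, 2, 3}
3 ∈ Sat(EF crit) = {0, 1, 2, 3}, so the formula holds at 3.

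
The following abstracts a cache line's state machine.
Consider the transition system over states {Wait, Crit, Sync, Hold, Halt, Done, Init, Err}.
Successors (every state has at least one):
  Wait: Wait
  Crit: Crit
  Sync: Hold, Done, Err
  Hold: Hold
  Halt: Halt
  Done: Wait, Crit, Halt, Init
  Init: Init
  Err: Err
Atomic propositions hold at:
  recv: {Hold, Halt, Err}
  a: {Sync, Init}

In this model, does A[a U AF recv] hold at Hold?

Yes

AF recv: least fixpoint, start Z0 = {Hold, Halt, Err}, add states with every successor in Z. Already a fixed point.
Sat(AF recv) = {Hold, Halt, Err}
A[a U AF recv]: least fixpoint, start Z0 = Sat(AF recv) = {Hold, Halt, Err}, add states in Sat(a) with every successor in Z. Already a fixed point.
Sat(A[a U AF recv]) = {Hold, Halt, Err}
Hold ∈ Sat(A[a U AF recv]) = {Hold, Halt, Err}, so the formula holds at Hold.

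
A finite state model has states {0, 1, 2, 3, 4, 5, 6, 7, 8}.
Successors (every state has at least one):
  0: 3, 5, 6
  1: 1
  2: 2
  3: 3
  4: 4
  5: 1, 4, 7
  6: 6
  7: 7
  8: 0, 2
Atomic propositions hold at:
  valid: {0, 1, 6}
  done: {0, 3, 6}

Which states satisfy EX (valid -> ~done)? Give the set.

{0, 1, 2, 3, 4, 5, 7, 8}

Sat(~done) = {1, 2, 4, 5, 7, 8}
Sat(valid -> ~done) = {1, 2, 3, 4, 5, 7, 8}
Sat(EX (valid -> ~done)) = {s : some successor in {1, 2, 3, 4, 5, 7, 8}} = {0, 1, 2, 3, 4, 5, 7, 8}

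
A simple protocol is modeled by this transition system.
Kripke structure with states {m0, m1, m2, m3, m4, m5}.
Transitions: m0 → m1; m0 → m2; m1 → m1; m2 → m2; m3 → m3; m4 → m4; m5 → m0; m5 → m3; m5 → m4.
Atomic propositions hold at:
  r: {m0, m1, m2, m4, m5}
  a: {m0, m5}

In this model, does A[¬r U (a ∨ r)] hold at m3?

No

Sat(¬r) = {m3}
Sat(a ∨ r) = {m0, m1, m2, m4, m5}
A[¬r U (a ∨ r)]: least fixpoint, start Z0 = Sat((a ∨ r)) = {m0, m1, m2, m4, m5}, add states in Sat(¬r) with every successor in Z. Already a fixed point.
Sat(A[¬r U (a ∨ r)]) = {m0, m1, m2, m4, m5}
m3 ∉ Sat(A[¬r U (a ∨ r)]) = {m0, m1, m2, m4, m5}, so the formula does not hold at m3.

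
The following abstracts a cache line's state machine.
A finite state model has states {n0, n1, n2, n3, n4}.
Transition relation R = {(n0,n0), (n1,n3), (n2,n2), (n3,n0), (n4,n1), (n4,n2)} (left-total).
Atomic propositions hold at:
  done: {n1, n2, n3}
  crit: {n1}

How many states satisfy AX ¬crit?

Sat(¬crit) = {n0, n2, n3, n4}
Sat(AX ¬crit) = {s : every successor in {n0, n2, n3, n4}} = {n0, n1, n2, n3}
|Sat(AX ¬crit)| = |{n0, n1, n2, n3}| = 4.

4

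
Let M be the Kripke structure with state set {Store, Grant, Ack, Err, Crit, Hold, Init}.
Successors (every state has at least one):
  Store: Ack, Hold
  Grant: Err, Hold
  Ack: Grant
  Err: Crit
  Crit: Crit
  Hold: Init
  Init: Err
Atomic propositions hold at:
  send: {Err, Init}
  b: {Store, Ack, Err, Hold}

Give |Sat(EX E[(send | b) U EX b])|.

Sat(send | b) = {Store, Ack, Err, Hold, Init}
Sat(EX b) = {s : some successor in {Store, Ack, Err, Hold}} = {Store, Grant, Init}
E[(send | b) U EX b]: least fixpoint, start Z0 = Sat(EX b) = {Store, Grant, Init}, add states in Sat(send | b) with some successor in Z. Z1 = {Store, Grant, Ack, Hold, Init}; fixed.
Sat(E[(send | b) U EX b]) = {Store, Grant, Ack, Hold, Init}
Sat(EX E[(send | b) U EX b]) = {s : some successor in {Store, Grant, Ack, Hold, Init}} = {Store, Grant, Ack, Hold}
|Sat(EX E[(send | b) U EX b])| = |{Store, Grant, Ack, Hold}| = 4.

4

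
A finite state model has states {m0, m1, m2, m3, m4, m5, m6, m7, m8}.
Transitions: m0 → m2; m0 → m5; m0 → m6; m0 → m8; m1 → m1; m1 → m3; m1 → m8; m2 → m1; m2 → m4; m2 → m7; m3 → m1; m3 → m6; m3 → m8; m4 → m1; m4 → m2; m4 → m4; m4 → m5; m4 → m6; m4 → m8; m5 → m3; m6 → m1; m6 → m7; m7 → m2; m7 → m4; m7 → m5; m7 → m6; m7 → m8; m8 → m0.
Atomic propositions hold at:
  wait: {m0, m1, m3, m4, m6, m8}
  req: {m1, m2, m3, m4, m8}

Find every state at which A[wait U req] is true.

A[wait U req]: least fixpoint, start Z0 = Sat(req) = {m1, m2, m3, m4, m8}, add states in Sat(wait) with every successor in Z. Already a fixed point.
Sat(A[wait U req]) = {m1, m2, m3, m4, m8}

{m1, m2, m3, m4, m8}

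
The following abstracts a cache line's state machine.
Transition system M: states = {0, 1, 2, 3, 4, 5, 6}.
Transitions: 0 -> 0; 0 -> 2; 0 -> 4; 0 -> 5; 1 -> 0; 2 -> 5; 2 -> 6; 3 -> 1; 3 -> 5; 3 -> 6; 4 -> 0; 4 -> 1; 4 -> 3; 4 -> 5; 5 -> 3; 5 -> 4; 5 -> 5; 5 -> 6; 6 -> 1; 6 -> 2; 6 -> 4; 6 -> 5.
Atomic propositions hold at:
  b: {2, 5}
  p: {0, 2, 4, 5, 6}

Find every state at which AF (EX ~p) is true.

{2, 3, 4, 5, 6}

Sat(~p) = {1, 3}
Sat(EX ~p) = {s : some successor in {1, 3}} = {3, 4, 5, 6}
AF (EX ~p): least fixpoint, start Z0 = {3, 4, 5, 6}, add states with every successor in Z. Z1 = {2, 3, 4, 5, 6}; fixed.
Sat(AF (EX ~p)) = {2, 3, 4, 5, 6}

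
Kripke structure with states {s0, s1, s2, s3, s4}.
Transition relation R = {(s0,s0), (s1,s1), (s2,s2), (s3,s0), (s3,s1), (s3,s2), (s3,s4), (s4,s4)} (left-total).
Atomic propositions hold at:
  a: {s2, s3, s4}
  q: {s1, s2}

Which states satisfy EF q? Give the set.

EF q: least fixpoint, start Z0 = {s1, s2}, add states with some successor in Z. Z1 = {s1, s2, s3}; fixed.
Sat(EF q) = {s1, s2, s3}

{s1, s2, s3}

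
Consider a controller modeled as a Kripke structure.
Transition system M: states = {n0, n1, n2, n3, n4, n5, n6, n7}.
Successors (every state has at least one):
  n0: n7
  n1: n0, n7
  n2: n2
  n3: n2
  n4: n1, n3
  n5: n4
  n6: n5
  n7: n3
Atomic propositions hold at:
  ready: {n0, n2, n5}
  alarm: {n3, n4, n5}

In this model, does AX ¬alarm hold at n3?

Sat(¬alarm) = {n0, n1, n2, n6, n7}
Sat(AX ¬alarm) = {s : every successor in {n0, n1, n2, n6, n7}} = {n0, n1, n2, n3}
n3 ∈ Sat(AX ¬alarm) = {n0, n1, n2, n3}, so the formula holds at n3.

Yes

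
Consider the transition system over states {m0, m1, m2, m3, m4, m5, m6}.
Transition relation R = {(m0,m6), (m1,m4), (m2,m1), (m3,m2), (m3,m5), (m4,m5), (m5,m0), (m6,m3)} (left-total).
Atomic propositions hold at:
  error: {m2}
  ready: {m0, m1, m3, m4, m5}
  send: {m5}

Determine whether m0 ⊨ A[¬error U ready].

Yes

Sat(¬error) = {m0, m1, m3, m4, m5, m6}
A[¬error U ready]: least fixpoint, start Z0 = Sat(ready) = {m0, m1, m3, m4, m5}, add states in Sat(¬error) with every successor in Z. Z1 = {m0, m1, m3, m4, m5, m6}; fixed.
Sat(A[¬error U ready]) = {m0, m1, m3, m4, m5, m6}
m0 ∈ Sat(A[¬error U ready]) = {m0, m1, m3, m4, m5, m6}, so the formula holds at m0.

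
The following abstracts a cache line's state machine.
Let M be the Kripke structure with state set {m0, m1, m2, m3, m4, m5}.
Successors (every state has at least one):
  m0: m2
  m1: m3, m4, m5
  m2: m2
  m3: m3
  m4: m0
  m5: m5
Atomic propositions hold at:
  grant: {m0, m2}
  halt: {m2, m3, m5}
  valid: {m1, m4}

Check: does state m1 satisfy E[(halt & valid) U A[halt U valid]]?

Yes

Sat(halt & valid) = ∅
A[halt U valid]: least fixpoint, start Z0 = Sat(valid) = {m1, m4}, add states in Sat(halt) with every successor in Z. Already a fixed point.
Sat(A[halt U valid]) = {m1, m4}
E[(halt & valid) U A[halt U valid]]: least fixpoint, start Z0 = Sat(A[halt U valid]) = {m1, m4}, add states in Sat(halt & valid) with some successor in Z. Already a fixed point.
Sat(E[(halt & valid) U A[halt U valid]]) = {m1, m4}
m1 ∈ Sat(E[(halt & valid) U A[halt U valid]]) = {m1, m4}, so the formula holds at m1.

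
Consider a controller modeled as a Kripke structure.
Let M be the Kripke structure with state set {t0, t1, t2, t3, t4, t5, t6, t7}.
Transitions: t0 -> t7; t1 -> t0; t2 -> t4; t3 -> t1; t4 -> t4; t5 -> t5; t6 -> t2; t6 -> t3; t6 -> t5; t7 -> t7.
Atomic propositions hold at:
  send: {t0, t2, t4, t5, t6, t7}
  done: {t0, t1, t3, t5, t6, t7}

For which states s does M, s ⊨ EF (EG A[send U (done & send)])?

{t0, t1, t3, t5, t6, t7}

Sat(done & send) = {t0, t5, t6, t7}
A[send U (done & send)]: least fixpoint, start Z0 = Sat((done & send)) = {t0, t5, t6, t7}, add states in Sat(send) with every successor in Z. Already a fixed point.
Sat(A[send U (done & send)]) = {t0, t5, t6, t7}
EG A[send U (done & send)]: greatest fixpoint, start Z0 = {t0, t5, t6, t7}, keep only states in Sat with some successor in Z. Already a fixed point.
Sat(EG A[send U (done & send)]) = {t0, t5, t6, t7}
EF (EG A[send U (done & send)]): least fixpoint, start Z0 = {t0, t5, t6, t7}, add states with some successor in Z. Z1 = {t0, t1, t5, t6, t7}; Z2 = {t0, t1, t3, t5, t6, t7}; fixed.
Sat(EF (EG A[send U (done & send)])) = {t0, t1, t3, t5, t6, t7}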